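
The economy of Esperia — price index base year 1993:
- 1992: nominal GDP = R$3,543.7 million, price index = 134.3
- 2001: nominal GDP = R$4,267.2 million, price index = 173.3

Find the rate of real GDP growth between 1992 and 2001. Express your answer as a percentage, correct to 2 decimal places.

-6.68%

Deflate each year: 1992 → 3543.7/1.343 = 2638.64; 2001 → 4267.2/1.733 = 2462.32.
So real GDP changed by 2462.32/2638.64 − 1 = -0.0668, i.e. -6.68%.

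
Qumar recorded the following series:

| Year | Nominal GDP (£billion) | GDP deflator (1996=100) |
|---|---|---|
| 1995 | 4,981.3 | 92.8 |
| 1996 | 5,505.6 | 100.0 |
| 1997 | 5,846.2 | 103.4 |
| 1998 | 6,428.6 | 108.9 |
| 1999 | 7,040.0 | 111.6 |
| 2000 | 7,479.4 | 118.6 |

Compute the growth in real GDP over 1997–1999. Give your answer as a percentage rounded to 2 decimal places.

11.57%

Real GDP 1997 = 5846.2/1.034 = 5653.97.
Real GDP 1999 = 7040.0/1.116 = 6308.24.
Change = 6308.24/5653.97 − 1 = 0.1157.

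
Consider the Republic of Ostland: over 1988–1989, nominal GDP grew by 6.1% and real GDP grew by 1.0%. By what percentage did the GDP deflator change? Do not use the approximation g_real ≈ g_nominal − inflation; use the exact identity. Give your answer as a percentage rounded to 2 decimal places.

5.05%

(1 + g_nom) = (1 + g_real)(1 + π), so π = 1.0610 / 1.0100 − 1 = 0.05050.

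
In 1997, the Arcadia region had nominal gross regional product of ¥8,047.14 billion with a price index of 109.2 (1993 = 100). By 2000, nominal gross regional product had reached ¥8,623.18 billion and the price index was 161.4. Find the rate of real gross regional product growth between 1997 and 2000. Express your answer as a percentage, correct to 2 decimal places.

Deflate each year: 1997 → 8047.14/1.092 = 7369.18; 2000 → 8623.18/1.614 = 5342.74.
So real gross regional product changed by 5342.74/7369.18 − 1 = -0.2750, i.e. -27.50%.

-27.50%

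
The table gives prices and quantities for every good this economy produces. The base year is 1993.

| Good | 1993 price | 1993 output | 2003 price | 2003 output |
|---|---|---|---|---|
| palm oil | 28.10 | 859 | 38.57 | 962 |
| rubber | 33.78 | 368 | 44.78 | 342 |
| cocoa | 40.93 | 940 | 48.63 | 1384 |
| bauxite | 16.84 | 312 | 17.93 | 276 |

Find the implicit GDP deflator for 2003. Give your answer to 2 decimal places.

124.82

Nominal GDP 2003 = 38.57·962 + 44.78·342 + 48.63·1384 + 17.93·276 = 124671.70.
Real GDP 2003 (at 1993 prices) = 28.10·962 + 33.78·342 + 40.93·1384 + 16.84·276 = 99879.92.
Deflator = Nominal/Real × 100 = 124671.70/99879.92 × 100 = 124.822.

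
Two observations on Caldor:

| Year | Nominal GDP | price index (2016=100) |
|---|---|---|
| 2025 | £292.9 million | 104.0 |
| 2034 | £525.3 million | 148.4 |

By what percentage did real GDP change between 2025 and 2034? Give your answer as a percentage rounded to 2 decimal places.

25.69%

Deflate each year: 2025 → 292.9/1.040 = 281.63; 2034 → 525.3/1.484 = 353.98.
So real GDP changed by 353.98/281.63 − 1 = 0.2569, i.e. 25.69%.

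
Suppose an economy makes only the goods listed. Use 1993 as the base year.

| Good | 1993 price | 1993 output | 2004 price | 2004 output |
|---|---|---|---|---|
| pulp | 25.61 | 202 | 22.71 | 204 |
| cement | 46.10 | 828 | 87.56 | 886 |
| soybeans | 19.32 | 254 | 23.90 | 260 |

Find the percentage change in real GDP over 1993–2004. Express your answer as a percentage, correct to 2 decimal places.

Real GDP 1993 = Nominal GDP 1993 = 25.61·202 + 46.10·828 + 19.32·254 = 48251.30.
Real GDP 2004 (at 1993 prices) = 25.61·204 + 46.10·886 + 19.32·260 = 51092.24.
Real growth = 51092.24/48251.30 − 1 = 0.0589.

5.89%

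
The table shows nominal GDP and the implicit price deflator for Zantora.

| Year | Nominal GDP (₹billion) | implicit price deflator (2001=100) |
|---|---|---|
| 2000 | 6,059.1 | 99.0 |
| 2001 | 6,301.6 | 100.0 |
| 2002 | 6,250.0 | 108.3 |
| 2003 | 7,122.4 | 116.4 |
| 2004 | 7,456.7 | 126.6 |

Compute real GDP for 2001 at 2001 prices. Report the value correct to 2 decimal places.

₹6,301.60 billion

Real GDP 2001 = 6301.6 / 1.000 = 6301.60.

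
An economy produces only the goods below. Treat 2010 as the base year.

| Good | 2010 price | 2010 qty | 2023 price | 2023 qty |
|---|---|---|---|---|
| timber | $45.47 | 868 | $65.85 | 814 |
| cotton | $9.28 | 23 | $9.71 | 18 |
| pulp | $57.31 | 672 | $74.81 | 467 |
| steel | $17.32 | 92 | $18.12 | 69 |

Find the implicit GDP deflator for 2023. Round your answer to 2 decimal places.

138.11

Nominal GDP 2023 = 65.85·814 + 9.71·18 + 74.81·467 + 18.12·69 = 89963.23.
Real GDP 2023 (at 2010 prices) = 45.47·814 + 9.28·18 + 57.31·467 + 17.32·69 = 65138.47.
Deflator = Nominal/Real × 100 = 89963.23/65138.47 × 100 = 138.111.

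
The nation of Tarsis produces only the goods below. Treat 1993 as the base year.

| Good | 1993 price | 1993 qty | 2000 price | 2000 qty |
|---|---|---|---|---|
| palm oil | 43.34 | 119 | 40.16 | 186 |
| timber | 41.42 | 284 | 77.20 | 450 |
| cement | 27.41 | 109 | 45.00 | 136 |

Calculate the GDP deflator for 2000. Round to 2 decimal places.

158.83

Nominal GDP 2000 = 40.16·186 + 77.20·450 + 45.00·136 = 48329.76.
Real GDP 2000 (at 1993 prices) = 43.34·186 + 41.42·450 + 27.41·136 = 30428.00.
Deflator = Nominal/Real × 100 = 48329.76/30428.00 × 100 = 158.833.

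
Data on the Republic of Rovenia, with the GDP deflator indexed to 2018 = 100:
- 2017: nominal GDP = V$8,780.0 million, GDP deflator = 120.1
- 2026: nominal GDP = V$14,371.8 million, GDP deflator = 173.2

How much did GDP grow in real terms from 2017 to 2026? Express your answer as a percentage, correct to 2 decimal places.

Deflate each year: 2017 → 8780.0/1.201 = 7310.57; 2026 → 14371.8/1.732 = 8297.81.
So real GDP changed by 8297.81/7310.57 − 1 = 0.1350, i.e. 13.50%.

13.50%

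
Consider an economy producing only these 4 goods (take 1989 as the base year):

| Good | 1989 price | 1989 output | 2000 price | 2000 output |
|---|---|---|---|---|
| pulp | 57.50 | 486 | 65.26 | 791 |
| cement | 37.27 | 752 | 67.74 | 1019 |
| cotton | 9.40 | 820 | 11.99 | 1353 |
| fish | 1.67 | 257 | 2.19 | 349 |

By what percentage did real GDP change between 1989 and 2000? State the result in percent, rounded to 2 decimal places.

Real GDP 1989 = Nominal GDP 1989 = 57.50·486 + 37.27·752 + 9.40·820 + 1.67·257 = 64109.23.
Real GDP 2000 (at 1989 prices) = 57.50·791 + 37.27·1019 + 9.40·1353 + 1.67·349 = 96761.66.
Real growth = 96761.66/64109.23 − 1 = 0.5093.

50.93%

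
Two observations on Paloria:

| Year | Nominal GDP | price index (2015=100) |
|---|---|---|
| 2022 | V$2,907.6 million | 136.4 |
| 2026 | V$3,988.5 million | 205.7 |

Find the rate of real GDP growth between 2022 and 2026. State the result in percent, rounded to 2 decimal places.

Deflate each year: 2022 → 2907.6/1.364 = 2131.67; 2026 → 3988.5/2.057 = 1938.99.
So real GDP changed by 1938.99/2131.67 − 1 = -0.0904, i.e. -9.04%.

-9.04%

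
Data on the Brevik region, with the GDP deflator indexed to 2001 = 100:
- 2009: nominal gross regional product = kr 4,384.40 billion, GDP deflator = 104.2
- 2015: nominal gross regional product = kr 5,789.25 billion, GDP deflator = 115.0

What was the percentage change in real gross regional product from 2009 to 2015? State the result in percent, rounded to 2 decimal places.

19.64%

Real gross regional product 2009 = 4384.40 / 1.042 = 4207.68.
Real gross regional product 2015 = 5789.25 / 1.150 = 5034.13.
Real growth = 5034.13 / 4207.68 − 1 = 0.1964.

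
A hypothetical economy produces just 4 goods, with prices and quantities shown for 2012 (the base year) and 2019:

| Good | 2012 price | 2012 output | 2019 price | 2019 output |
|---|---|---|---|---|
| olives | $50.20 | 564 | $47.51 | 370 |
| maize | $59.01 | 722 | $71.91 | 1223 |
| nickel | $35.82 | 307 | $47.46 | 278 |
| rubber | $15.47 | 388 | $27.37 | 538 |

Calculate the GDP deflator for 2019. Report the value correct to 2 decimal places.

122.40

Nominal GDP 2019 = 47.51·370 + 71.91·1223 + 47.46·278 + 27.37·538 = 133443.57.
Real GDP 2019 (at 2012 prices) = 50.20·370 + 59.01·1223 + 35.82·278 + 15.47·538 = 109024.05.
Deflator = Nominal/Real × 100 = 133443.57/109024.05 × 100 = 122.398.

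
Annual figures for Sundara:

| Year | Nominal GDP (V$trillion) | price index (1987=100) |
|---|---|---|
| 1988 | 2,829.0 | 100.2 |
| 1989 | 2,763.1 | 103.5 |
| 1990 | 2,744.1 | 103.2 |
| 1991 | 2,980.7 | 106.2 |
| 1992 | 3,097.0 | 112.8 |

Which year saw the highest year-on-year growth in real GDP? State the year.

1991

1989: real = 2763.1/1.035 = 2669.66; growth vs 1988 (2823.35) = -5.44%.
1990: real = 2744.1/1.032 = 2659.01; growth vs 1989 (2669.66) = -0.40%.
1991: real = 2980.7/1.062 = 2806.69; growth vs 1990 (2659.01) = 5.55%.
1992: real = 3097.0/1.128 = 2745.57; growth vs 1991 (2806.69) = -2.18%.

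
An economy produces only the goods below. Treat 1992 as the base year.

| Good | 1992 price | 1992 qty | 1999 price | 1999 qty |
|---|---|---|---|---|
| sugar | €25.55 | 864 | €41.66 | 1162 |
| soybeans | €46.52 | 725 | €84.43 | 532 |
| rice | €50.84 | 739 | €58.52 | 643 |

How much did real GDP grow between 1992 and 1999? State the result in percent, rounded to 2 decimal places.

-6.69%

Real GDP 1992 = Nominal GDP 1992 = 25.55·864 + 46.52·725 + 50.84·739 = 93372.96.
Real GDP 1999 (at 1992 prices) = 25.55·1162 + 46.52·532 + 50.84·643 = 87127.86.
Real growth = 87127.86/93372.96 − 1 = -0.0669.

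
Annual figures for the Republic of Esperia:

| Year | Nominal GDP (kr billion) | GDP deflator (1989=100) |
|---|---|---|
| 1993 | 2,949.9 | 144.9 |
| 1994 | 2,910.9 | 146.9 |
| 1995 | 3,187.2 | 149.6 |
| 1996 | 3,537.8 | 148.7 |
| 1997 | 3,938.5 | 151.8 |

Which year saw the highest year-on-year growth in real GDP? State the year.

1994: real = 2910.9/1.469 = 1981.55; growth vs 1993 (2035.82) = -2.67%.
1995: real = 3187.2/1.496 = 2130.48; growth vs 1994 (1981.55) = 7.52%.
1996: real = 3537.8/1.487 = 2379.15; growth vs 1995 (2130.48) = 11.67%.
1997: real = 3938.5/1.518 = 2594.53; growth vs 1996 (2379.15) = 9.05%.

1996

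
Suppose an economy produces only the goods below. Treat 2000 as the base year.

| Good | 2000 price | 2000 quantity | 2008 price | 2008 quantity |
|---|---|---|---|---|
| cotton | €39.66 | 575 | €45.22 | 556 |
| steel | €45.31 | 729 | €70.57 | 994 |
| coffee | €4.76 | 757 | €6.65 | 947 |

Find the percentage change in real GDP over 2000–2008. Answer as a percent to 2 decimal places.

20.45%

Real GDP 2000 = Nominal GDP 2000 = 39.66·575 + 45.31·729 + 4.76·757 = 59438.81.
Real GDP 2008 (at 2000 prices) = 39.66·556 + 45.31·994 + 4.76·947 = 71596.82.
Real growth = 71596.82/59438.81 − 1 = 0.2045.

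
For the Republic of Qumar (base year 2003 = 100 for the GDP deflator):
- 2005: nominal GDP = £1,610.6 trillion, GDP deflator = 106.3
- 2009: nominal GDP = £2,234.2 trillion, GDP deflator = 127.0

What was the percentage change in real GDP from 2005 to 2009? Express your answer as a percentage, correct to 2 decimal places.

16.11%

Real GDP 2005 = 1610.6 / 1.063 = 1515.15.
Real GDP 2009 = 2234.2 / 1.270 = 1759.21.
Real growth = 1759.21 / 1515.15 − 1 = 0.1611.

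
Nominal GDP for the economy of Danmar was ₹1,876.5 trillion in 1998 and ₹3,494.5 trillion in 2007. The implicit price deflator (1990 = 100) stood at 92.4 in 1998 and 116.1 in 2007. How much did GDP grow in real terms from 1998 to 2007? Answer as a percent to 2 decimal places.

Real GDP 1998 = 1876.5 / 0.924 = 2030.84.
Real GDP 2007 = 3494.5 / 1.161 = 3009.91.
Real growth = 3009.91 / 2030.84 − 1 = 0.4821.

48.21%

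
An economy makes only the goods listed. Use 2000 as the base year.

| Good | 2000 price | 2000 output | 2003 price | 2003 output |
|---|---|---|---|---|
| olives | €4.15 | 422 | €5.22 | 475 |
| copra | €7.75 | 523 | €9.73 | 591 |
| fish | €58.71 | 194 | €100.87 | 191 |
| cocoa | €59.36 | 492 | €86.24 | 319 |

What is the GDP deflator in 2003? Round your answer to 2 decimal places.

149.88

Nominal GDP 2003 = 5.22·475 + 9.73·591 + 100.87·191 + 86.24·319 = 55006.66.
Real GDP 2003 (at 2000 prices) = 4.15·475 + 7.75·591 + 58.71·191 + 59.36·319 = 36700.95.
Deflator = Nominal/Real × 100 = 55006.66/36700.95 × 100 = 149.878.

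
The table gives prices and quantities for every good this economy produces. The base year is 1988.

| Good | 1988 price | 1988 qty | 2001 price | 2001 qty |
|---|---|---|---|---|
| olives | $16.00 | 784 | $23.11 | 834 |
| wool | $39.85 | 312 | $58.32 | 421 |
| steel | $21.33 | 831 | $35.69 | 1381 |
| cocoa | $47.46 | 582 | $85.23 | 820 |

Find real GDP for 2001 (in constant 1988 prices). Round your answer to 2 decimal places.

Real GDP 2001 = Σ (p_1988 × q_2001) = 16.00·834 + 39.85·421 + 21.33·1381 + 47.46·820 = 98494.78.

$98494.78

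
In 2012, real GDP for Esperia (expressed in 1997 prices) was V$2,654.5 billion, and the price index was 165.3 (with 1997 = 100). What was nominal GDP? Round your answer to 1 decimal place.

Nominal GDP = Real × (price index/100) = 2654.5 × 1.653 = 4387.89.

V$4,387.9 billion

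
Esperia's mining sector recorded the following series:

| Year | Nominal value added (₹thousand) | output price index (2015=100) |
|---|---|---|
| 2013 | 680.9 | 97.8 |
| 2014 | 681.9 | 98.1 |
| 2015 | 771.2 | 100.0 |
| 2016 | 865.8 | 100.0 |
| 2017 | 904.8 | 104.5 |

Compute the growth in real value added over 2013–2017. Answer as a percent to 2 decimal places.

24.36%

Real value added 2013 = 680.9/0.978 = 696.22.
Real value added 2017 = 904.8/1.045 = 865.84.
Change = 865.84/696.22 − 1 = 0.2436.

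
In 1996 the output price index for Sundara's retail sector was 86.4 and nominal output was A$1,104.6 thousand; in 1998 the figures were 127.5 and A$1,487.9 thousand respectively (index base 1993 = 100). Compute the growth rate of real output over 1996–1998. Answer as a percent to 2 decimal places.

Real output 1996 = 1104.6 / 0.864 = 1278.47.
Real output 1998 = 1487.9 / 1.275 = 1166.98.
Real growth = 1166.98 / 1278.47 − 1 = -0.0872.

-8.72%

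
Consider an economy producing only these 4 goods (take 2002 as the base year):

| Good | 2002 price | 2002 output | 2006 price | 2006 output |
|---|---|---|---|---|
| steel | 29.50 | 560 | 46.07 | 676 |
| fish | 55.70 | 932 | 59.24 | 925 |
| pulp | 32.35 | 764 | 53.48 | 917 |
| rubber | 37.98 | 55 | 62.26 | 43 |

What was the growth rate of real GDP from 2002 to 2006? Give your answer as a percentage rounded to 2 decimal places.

7.90%

Real GDP 2002 = Nominal GDP 2002 = 29.50·560 + 55.70·932 + 32.35·764 + 37.98·55 = 95236.70.
Real GDP 2006 (at 2002 prices) = 29.50·676 + 55.70·925 + 32.35·917 + 37.98·43 = 102762.59.
Real growth = 102762.59/95236.70 − 1 = 0.0790.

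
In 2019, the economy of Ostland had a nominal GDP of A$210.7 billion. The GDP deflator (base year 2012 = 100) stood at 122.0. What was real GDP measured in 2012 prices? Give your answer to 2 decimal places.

Real GDP = Nominal / (GDP deflator/100) = 210.7 / 1.220 = 172.70.

A$172.70 billion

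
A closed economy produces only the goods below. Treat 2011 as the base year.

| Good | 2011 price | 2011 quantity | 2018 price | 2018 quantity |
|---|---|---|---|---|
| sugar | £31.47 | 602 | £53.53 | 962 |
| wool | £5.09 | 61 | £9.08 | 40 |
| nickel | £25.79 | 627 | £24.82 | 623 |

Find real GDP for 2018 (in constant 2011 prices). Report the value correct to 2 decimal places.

£46544.91

Real GDP 2018 = Σ (p_2011 × q_2018) = 31.47·962 + 5.09·40 + 25.79·623 = 46544.91.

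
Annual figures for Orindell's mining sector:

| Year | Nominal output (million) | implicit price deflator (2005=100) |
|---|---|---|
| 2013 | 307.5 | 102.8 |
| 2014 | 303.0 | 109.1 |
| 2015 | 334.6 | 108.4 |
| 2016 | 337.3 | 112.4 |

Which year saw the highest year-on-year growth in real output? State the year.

2015

2014: real = 303.0/1.091 = 277.73; growth vs 2013 (299.12) = -7.15%.
2015: real = 334.6/1.084 = 308.67; growth vs 2014 (277.73) = 11.14%.
2016: real = 337.3/1.124 = 300.09; growth vs 2015 (308.67) = -2.78%.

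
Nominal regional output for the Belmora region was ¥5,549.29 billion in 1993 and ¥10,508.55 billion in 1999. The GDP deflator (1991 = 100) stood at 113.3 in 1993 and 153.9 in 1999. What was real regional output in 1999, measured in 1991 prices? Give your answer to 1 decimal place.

¥6,828.2 billion

Real regional output = Nominal / (GDP deflator/100) = 10508.55 / 1.539 = 6828.17.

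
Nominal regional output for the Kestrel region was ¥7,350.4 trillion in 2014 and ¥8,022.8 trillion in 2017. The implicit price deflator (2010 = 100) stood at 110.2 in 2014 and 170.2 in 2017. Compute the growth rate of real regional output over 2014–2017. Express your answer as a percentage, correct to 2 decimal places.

Real regional output 2014 = 7350.4 / 1.102 = 6670.05.
Real regional output 2017 = 8022.8 / 1.702 = 4713.75.
Real growth = 4713.75 / 6670.05 − 1 = -0.2933.

-29.33%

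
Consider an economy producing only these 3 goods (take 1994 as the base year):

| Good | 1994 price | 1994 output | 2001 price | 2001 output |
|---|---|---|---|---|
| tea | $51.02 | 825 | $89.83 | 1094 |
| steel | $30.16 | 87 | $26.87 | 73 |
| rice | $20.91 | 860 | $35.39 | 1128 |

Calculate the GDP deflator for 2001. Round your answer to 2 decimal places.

171.75

Nominal GDP 2001 = 89.83·1094 + 26.87·73 + 35.39·1128 = 140155.45.
Real GDP 2001 (at 1994 prices) = 51.02·1094 + 30.16·73 + 20.91·1128 = 81604.04.
Deflator = Nominal/Real × 100 = 140155.45/81604.04 × 100 = 171.751.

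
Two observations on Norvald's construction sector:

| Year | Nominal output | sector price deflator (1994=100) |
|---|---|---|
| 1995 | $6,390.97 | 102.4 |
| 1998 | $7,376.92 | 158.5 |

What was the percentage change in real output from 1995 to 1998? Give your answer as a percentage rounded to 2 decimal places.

-25.43%

Deflate each year: 1995 → 6390.97/1.024 = 6241.18; 1998 → 7376.92/1.585 = 4654.21.
So real output changed by 4654.21/6241.18 − 1 = -0.2543, i.e. -25.43%.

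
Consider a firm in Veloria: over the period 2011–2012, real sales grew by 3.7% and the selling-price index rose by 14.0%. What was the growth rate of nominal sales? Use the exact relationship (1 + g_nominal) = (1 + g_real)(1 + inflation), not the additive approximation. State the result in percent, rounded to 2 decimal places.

18.22%

(1 + g_nom) = (1 + g_real)(1 + π) = 1.0370 × 1.1400 = 1.18218.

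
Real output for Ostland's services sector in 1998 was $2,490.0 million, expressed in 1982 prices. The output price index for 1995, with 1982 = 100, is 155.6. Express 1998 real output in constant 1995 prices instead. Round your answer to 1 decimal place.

$3,874.4 million

Real output in 1995 prices = Real output in 1982 prices × (P_1995/P_1982) = 2490.0 × 1.556 = 3874.44.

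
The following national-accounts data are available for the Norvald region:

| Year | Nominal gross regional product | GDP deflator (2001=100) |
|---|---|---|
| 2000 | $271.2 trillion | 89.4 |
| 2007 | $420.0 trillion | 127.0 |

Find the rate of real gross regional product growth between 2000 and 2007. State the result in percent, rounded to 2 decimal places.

Real gross regional product 2000 = 271.2 / 0.894 = 303.36.
Real gross regional product 2007 = 420.0 / 1.270 = 330.71.
Real growth = 330.71 / 303.36 − 1 = 0.0902.

9.02%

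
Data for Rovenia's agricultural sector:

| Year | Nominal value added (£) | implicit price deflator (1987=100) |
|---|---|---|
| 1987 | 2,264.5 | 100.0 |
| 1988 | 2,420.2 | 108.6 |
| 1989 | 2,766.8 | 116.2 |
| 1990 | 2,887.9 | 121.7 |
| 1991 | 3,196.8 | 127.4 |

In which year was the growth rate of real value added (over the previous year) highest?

1989

1988: real = 2420.2/1.086 = 2228.55; growth vs 1987 (2264.50) = -1.59%.
1989: real = 2766.8/1.162 = 2381.07; growth vs 1988 (2228.55) = 6.84%.
1990: real = 2887.9/1.217 = 2372.97; growth vs 1989 (2381.07) = -0.34%.
1991: real = 3196.8/1.274 = 2509.26; growth vs 1990 (2372.97) = 5.74%.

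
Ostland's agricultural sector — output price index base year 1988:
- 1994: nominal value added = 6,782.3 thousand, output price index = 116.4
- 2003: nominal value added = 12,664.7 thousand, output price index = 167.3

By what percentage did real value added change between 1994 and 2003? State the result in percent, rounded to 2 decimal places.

29.92%

Real value added 1994 = 6782.3 / 1.164 = 5826.72.
Real value added 2003 = 12664.7 / 1.673 = 7570.05.
Real growth = 7570.05 / 5826.72 − 1 = 0.2992.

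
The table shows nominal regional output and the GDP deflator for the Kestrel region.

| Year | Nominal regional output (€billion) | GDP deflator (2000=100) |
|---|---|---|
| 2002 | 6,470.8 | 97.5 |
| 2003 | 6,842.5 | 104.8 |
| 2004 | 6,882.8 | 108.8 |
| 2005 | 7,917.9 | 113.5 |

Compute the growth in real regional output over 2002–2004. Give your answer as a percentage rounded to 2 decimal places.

Real regional output 2002 = 6470.8/0.975 = 6636.72.
Real regional output 2004 = 6882.8/1.088 = 6326.10.
Change = 6326.10/6636.72 − 1 = -0.0468.

-4.68%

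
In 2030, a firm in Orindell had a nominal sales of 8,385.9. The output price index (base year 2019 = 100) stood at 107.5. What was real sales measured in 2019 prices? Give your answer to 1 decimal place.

7,800.8

Real sales = Nominal / (output price index/100) = 8385.9 / 1.075 = 7800.84.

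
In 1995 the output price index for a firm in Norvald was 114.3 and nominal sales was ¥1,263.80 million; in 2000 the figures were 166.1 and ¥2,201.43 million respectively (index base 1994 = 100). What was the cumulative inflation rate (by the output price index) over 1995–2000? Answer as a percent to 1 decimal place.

Price-level change = 166.1 / 114.3 − 1 = 0.4532.

45.3%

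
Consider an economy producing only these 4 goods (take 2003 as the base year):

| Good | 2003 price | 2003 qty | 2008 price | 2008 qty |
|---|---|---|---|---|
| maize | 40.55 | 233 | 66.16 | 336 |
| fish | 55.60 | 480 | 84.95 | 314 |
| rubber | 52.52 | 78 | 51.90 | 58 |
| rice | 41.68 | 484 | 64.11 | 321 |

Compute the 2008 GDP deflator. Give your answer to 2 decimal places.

152.59

Nominal GDP 2008 = 66.16·336 + 84.95·314 + 51.90·58 + 64.11·321 = 72493.57.
Real GDP 2008 (at 2003 prices) = 40.55·336 + 55.60·314 + 52.52·58 + 41.68·321 = 47508.64.
Deflator = Nominal/Real × 100 = 72493.57/47508.64 × 100 = 152.590.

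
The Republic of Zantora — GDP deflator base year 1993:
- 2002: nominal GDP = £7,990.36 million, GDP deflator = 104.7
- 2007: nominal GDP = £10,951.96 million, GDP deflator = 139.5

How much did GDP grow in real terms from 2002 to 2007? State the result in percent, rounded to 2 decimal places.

Deflate each year: 2002 → 7990.36/1.047 = 7631.67; 2007 → 10951.96/1.395 = 7850.87.
So real GDP changed by 7850.87/7631.67 − 1 = 0.0287, i.e. 2.87%.

2.87%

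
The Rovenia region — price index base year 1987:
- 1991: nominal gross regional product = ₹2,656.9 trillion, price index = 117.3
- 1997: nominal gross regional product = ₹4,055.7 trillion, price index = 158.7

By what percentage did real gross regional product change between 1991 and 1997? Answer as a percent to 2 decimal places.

12.83%

Deflate each year: 1991 → 2656.9/1.173 = 2265.05; 1997 → 4055.7/1.587 = 2555.58.
So real gross regional product changed by 2555.58/2265.05 − 1 = 0.1283, i.e. 12.83%.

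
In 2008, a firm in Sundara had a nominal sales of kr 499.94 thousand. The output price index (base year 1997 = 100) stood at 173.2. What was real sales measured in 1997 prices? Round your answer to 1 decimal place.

kr 288.6 thousand

Real sales = Nominal / (output price index/100) = 499.94 / 1.732 = 288.65.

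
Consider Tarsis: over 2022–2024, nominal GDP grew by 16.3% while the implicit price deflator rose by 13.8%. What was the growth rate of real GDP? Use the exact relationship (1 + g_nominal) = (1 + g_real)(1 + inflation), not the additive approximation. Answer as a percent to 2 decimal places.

(1 + g_nom) = (1 + g_real)(1 + π), so g_real = 1.1630 / 1.1380 − 1 = 0.02197.

2.20%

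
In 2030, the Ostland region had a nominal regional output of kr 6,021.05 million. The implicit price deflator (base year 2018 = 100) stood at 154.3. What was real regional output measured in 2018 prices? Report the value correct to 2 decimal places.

kr 3,902.17 million

Real regional output = Nominal / (implicit price deflator/100) = 6021.05 / 1.543 = 3902.17.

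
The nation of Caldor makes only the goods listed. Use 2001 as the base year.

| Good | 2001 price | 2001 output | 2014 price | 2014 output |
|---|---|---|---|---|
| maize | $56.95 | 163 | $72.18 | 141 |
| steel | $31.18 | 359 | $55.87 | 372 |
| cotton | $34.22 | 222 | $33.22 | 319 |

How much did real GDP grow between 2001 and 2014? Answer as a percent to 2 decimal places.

8.80%

Real GDP 2001 = Nominal GDP 2001 = 56.95·163 + 31.18·359 + 34.22·222 = 28073.31.
Real GDP 2014 (at 2001 prices) = 56.95·141 + 31.18·372 + 34.22·319 = 30545.09.
Real growth = 30545.09/28073.31 − 1 = 0.0880.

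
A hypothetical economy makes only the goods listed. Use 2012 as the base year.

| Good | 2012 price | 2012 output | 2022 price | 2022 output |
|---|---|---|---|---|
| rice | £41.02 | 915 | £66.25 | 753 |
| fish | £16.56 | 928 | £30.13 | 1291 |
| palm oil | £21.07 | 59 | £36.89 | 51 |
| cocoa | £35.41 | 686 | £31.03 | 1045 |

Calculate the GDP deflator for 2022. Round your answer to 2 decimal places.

Nominal GDP 2022 = 66.25·753 + 30.13·1291 + 36.89·51 + 31.03·1045 = 123091.82.
Real GDP 2022 (at 2012 prices) = 41.02·753 + 16.56·1291 + 21.07·51 + 35.41·1045 = 90345.04.
Deflator = Nominal/Real × 100 = 123091.82/90345.04 × 100 = 136.246.

136.25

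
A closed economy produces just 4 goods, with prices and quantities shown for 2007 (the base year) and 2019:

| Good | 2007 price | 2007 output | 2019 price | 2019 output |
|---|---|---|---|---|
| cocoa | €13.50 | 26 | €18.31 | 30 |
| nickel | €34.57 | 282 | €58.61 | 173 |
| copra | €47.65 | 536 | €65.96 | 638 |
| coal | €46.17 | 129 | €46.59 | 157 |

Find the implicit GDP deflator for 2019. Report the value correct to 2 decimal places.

Nominal GDP 2019 = 18.31·30 + 58.61·173 + 65.96·638 + 46.59·157 = 60085.94.
Real GDP 2019 (at 2007 prices) = 13.50·30 + 34.57·173 + 47.65·638 + 46.17·157 = 44035.00.
Deflator = Nominal/Real × 100 = 60085.94/44035.00 × 100 = 136.450.

136.45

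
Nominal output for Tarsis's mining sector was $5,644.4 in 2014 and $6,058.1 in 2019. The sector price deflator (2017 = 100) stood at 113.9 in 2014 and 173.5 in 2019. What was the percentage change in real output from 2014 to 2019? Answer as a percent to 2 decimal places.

-29.54%

Real output 2014 = 5644.4 / 1.139 = 4955.58.
Real output 2019 = 6058.1 / 1.735 = 3491.70.
Real growth = 3491.70 / 4955.58 − 1 = -0.2954.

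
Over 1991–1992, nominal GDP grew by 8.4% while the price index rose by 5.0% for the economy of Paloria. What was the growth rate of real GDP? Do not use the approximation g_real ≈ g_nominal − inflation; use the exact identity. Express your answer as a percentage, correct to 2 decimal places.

3.24%

(1 + g_nom) = (1 + g_real)(1 + π), so g_real = 1.0840 / 1.0500 − 1 = 0.03238.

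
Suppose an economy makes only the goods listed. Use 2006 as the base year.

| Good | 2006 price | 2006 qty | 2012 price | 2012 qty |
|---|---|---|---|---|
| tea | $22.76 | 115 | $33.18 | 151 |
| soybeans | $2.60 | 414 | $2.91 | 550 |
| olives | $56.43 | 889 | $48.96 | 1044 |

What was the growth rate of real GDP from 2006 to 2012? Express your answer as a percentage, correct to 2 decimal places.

18.42%

Real GDP 2006 = Nominal GDP 2006 = 22.76·115 + 2.60·414 + 56.43·889 = 53860.07.
Real GDP 2012 (at 2006 prices) = 22.76·151 + 2.60·550 + 56.43·1044 = 63779.68.
Real growth = 63779.68/53860.07 − 1 = 0.1842.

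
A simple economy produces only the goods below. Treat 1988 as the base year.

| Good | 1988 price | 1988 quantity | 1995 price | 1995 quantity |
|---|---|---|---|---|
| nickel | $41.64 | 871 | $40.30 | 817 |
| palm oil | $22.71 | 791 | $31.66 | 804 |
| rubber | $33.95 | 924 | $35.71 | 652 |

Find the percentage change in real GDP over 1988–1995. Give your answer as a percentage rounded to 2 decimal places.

-13.07%

Real GDP 1988 = Nominal GDP 1988 = 41.64·871 + 22.71·791 + 33.95·924 = 85601.85.
Real GDP 1995 (at 1988 prices) = 41.64·817 + 22.71·804 + 33.95·652 = 74414.12.
Real growth = 74414.12/85601.85 − 1 = -0.1307.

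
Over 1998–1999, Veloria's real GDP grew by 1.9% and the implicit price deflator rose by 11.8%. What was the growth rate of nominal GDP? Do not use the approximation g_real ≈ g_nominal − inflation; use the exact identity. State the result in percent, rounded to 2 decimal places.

13.92%

(1 + g_nom) = (1 + g_real)(1 + π) = 1.0190 × 1.1180 = 1.13924.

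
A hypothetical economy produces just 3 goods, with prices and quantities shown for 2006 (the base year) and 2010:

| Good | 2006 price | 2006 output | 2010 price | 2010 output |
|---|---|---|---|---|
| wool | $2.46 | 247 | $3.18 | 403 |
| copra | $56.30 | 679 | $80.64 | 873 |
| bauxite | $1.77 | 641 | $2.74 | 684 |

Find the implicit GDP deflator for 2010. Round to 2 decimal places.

Nominal GDP 2010 = 3.18·403 + 80.64·873 + 2.74·684 = 73554.42.
Real GDP 2010 (at 2006 prices) = 2.46·403 + 56.30·873 + 1.77·684 = 51351.96.
Deflator = Nominal/Real × 100 = 73554.42/51351.96 × 100 = 143.236.

143.24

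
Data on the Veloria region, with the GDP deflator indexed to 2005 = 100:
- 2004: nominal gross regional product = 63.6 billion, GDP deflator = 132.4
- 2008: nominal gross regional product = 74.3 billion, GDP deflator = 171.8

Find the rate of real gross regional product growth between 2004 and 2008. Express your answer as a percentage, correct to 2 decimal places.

Deflate each year: 2004 → 63.6/1.324 = 48.04; 2008 → 74.3/1.718 = 43.25.
So real gross regional product changed by 43.25/48.04 − 1 = -0.0997, i.e. -9.97%.

-9.97%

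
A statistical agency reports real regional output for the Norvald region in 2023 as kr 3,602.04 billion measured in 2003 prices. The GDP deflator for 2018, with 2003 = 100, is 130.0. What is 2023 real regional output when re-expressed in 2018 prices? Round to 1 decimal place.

Real regional output in 2018 prices = Real regional output in 2003 prices × (P_2018/P_2003) = 3602.04 × 1.300 = 4682.65.

kr 4,682.7 billion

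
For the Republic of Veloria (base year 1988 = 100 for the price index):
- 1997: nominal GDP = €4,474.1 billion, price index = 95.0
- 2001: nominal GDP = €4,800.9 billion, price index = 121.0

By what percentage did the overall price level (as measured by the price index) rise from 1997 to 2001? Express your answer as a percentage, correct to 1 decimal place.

27.4%

Price-level change = 121.0 / 95.0 − 1 = 0.2737.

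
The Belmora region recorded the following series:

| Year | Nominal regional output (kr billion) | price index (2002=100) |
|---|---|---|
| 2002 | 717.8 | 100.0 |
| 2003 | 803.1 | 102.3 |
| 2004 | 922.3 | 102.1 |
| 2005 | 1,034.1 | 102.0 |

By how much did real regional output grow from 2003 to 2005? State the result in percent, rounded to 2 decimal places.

Real regional output 2003 = 803.1/1.023 = 785.04.
Real regional output 2005 = 1034.1/1.020 = 1013.82.
Change = 1013.82/785.04 − 1 = 0.2914.

29.14%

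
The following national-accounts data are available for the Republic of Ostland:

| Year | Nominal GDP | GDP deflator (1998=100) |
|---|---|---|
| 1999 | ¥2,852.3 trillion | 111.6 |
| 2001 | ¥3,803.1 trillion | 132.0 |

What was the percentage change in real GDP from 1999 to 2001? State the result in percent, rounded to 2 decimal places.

12.73%

Deflate each year: 1999 → 2852.3/1.116 = 2555.82; 2001 → 3803.1/1.320 = 2881.14.
So real GDP changed by 2881.14/2555.82 − 1 = 0.1273, i.e. 12.73%.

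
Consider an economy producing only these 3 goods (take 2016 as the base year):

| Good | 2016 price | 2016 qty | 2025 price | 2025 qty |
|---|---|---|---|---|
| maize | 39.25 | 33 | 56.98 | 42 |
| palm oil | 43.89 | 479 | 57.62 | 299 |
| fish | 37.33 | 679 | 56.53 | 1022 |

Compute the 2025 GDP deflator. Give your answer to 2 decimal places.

146.24

Nominal GDP 2025 = 56.98·42 + 57.62·299 + 56.53·1022 = 77395.20.
Real GDP 2025 (at 2016 prices) = 39.25·42 + 43.89·299 + 37.33·1022 = 52922.87.
Deflator = Nominal/Real × 100 = 77395.20/52922.87 × 100 = 146.242.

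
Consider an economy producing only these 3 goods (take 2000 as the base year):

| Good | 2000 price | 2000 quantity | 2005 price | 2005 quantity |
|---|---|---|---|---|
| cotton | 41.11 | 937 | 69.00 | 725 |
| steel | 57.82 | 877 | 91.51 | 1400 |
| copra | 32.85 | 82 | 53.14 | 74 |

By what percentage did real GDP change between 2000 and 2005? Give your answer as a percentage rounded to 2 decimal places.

23.13%

Real GDP 2000 = Nominal GDP 2000 = 41.11·937 + 57.82·877 + 32.85·82 = 91921.91.
Real GDP 2005 (at 2000 prices) = 41.11·725 + 57.82·1400 + 32.85·74 = 113183.65.
Real growth = 113183.65/91921.91 − 1 = 0.2313.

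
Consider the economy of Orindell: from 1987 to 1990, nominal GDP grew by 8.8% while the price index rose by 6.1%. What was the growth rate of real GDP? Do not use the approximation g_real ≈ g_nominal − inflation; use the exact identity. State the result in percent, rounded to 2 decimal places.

2.54%

(1 + g_nom) = (1 + g_real)(1 + π), so g_real = 1.0880 / 1.0610 − 1 = 0.02545.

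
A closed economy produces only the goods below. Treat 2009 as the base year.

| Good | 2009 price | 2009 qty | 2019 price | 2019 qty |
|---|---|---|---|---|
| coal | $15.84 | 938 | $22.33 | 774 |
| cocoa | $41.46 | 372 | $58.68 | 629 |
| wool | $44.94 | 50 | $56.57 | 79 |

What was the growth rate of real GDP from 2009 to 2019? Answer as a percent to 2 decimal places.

Real GDP 2009 = Nominal GDP 2009 = 15.84·938 + 41.46·372 + 44.94·50 = 32528.04.
Real GDP 2019 (at 2009 prices) = 15.84·774 + 41.46·629 + 44.94·79 = 41888.76.
Real growth = 41888.76/32528.04 − 1 = 0.2878.

28.78%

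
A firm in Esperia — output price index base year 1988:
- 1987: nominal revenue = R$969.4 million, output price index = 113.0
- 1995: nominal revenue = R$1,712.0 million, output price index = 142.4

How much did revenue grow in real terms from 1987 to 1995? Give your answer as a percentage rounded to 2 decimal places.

40.14%

Real revenue 1987 = 969.4 / 1.130 = 857.88.
Real revenue 1995 = 1712.0 / 1.424 = 1202.25.
Real growth = 1202.25 / 857.88 − 1 = 0.4014.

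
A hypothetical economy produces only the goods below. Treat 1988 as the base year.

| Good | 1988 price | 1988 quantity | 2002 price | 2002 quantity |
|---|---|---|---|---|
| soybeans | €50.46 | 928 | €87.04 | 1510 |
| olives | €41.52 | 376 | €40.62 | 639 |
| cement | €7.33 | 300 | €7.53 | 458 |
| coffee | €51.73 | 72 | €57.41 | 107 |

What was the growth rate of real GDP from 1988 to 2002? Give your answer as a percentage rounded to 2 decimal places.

Real GDP 1988 = Nominal GDP 1988 = 50.46·928 + 41.52·376 + 7.33·300 + 51.73·72 = 68361.96.
Real GDP 2002 (at 1988 prices) = 50.46·1510 + 41.52·639 + 7.33·458 + 51.73·107 = 111618.13.
Real growth = 111618.13/68361.96 − 1 = 0.6328.

63.28%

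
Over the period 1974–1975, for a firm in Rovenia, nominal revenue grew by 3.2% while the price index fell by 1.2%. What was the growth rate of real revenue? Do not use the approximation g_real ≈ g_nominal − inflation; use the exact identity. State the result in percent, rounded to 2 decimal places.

4.45%

(1 + g_nom) = (1 + g_real)(1 + π), so g_real = 1.0320 / 0.9880 − 1 = 0.04453.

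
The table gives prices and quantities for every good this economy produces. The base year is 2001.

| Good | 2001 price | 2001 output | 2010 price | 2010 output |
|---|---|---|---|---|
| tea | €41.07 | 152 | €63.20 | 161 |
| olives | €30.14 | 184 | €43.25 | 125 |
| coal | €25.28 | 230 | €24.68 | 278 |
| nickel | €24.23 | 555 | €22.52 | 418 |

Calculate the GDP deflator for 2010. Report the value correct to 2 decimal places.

Nominal GDP 2010 = 63.20·161 + 43.25·125 + 24.68·278 + 22.52·418 = 31855.85.
Real GDP 2010 (at 2001 prices) = 41.07·161 + 30.14·125 + 25.28·278 + 24.23·418 = 27535.75.
Deflator = Nominal/Real × 100 = 31855.85/27535.75 × 100 = 115.689.

115.69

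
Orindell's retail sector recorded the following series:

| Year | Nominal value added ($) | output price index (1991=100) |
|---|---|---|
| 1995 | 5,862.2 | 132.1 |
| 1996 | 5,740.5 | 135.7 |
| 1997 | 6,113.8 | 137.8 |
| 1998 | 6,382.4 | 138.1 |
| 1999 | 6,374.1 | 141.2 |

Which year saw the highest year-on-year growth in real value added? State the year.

1997

1996: real = 5740.5/1.357 = 4230.29; growth vs 1995 (4437.70) = -4.67%.
1997: real = 6113.8/1.378 = 4436.72; growth vs 1996 (4230.29) = 4.88%.
1998: real = 6382.4/1.381 = 4621.58; growth vs 1997 (4436.72) = 4.17%.
1999: real = 6374.1/1.412 = 4514.24; growth vs 1998 (4621.58) = -2.32%.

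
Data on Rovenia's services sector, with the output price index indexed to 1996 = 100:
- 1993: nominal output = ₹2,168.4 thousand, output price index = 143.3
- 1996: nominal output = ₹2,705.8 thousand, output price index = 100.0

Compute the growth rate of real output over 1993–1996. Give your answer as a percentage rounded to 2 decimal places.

78.81%

Deflate each year: 1993 → 2168.4/1.433 = 1513.19; 1996 → 2705.8/1.000 = 2705.80.
So real output changed by 2705.80/1513.19 − 1 = 0.7881, i.e. 78.81%.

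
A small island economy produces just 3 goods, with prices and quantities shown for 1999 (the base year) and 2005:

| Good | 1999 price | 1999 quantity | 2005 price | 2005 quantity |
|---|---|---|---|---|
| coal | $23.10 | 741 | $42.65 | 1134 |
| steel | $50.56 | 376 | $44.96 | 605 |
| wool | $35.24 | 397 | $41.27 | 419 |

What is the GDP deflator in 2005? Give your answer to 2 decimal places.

129.78

Nominal GDP 2005 = 42.65·1134 + 44.96·605 + 41.27·419 = 92858.03.
Real GDP 2005 (at 1999 prices) = 23.10·1134 + 50.56·605 + 35.24·419 = 71549.76.
Deflator = Nominal/Real × 100 = 92858.03/71549.76 × 100 = 129.781.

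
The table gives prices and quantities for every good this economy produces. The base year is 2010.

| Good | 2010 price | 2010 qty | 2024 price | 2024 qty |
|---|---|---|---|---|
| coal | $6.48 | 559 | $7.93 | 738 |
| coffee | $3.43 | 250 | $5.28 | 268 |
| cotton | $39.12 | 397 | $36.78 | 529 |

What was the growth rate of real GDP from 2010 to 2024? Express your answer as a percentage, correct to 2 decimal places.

Real GDP 2010 = Nominal GDP 2010 = 6.48·559 + 3.43·250 + 39.12·397 = 20010.46.
Real GDP 2024 (at 2010 prices) = 6.48·738 + 3.43·268 + 39.12·529 = 26395.96.
Real growth = 26395.96/20010.46 − 1 = 0.3191.

31.91%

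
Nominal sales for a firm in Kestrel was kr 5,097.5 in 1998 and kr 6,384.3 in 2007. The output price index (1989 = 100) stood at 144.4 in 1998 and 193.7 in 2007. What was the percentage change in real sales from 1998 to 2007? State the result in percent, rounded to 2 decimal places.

Real sales 1998 = 5097.5 / 1.444 = 3530.12.
Real sales 2007 = 6384.3 / 1.937 = 3295.97.
Real growth = 3295.97 / 3530.12 − 1 = -0.0663.

-6.63%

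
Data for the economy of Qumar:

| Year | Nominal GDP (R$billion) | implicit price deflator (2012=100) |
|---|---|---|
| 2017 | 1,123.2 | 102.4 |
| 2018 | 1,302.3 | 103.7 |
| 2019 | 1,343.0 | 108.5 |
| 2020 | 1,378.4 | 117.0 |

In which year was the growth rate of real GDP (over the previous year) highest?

2018: real = 1302.3/1.037 = 1255.83; growth vs 2017 (1096.88) = 14.49%.
2019: real = 1343.0/1.085 = 1237.79; growth vs 2018 (1255.83) = -1.44%.
2020: real = 1378.4/1.170 = 1178.12; growth vs 2019 (1237.79) = -4.82%.

2018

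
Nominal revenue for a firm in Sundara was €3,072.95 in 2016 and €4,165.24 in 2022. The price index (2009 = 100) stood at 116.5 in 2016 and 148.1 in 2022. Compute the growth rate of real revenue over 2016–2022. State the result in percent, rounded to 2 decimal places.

6.62%

Real revenue 2016 = 3072.95 / 1.165 = 2637.73.
Real revenue 2022 = 4165.24 / 1.481 = 2812.45.
Real growth = 2812.45 / 2637.73 − 1 = 0.0662.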